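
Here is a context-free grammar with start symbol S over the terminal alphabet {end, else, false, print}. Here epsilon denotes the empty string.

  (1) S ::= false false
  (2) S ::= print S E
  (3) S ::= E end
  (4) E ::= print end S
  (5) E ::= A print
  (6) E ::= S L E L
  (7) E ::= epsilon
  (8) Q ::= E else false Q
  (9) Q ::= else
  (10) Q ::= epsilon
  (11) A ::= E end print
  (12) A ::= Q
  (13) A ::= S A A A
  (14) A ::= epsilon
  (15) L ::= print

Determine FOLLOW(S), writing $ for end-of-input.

{$, else, end, false, print}

FIRST(L): from L::=print we get {print}. So FIRST(L) = {print}.
FIRST(S): from S::=false false we get {false}; from S::=print S E we get {print}; from S::=E end we get {else, end, false, print}. So FIRST(S) = {else, end, false, print}.
FIRST(E): from E::=print end S we get {print}; from E::=A print we get {else, end, false, print}; from E::=S L E L we get {else, end, false, print}; from E::=epsilon we get {epsilon}. So FIRST(E) = {epsilon, else, end, false, print}.
FIRST(Q): from Q::=E else false Q we get {else, end, false, print}; from Q::=else we get {else}; from Q::=epsilon we get {epsilon}. So FIRST(Q) = {epsilon, else, end, false, print}.
FIRST(A): from A::=E end print we get {else, end, false, print}; from A::=Q we get {epsilon, else, end, false, print}; from A::=S A A A we get {else, end, false, print}; from A::=epsilon we get {epsilon}. So FIRST(A) = {epsilon, else, end, false, print}.
FOLLOW(S) includes $ since S is the start symbol.
FOLLOW(A): in E::=A print, A is followed by print with FIRST {print}; in A::=S A A A (occurrence 1), A is followed by A A with FIRST {epsilon, else, end, false, print}; in A::=S A A A (occurrence 1), the suffix after A is nullable (adds nothing new); in A::=S A A A (occurrence 2), A is followed by A with FIRST {epsilon, else, end, false, print}; in A::=S A A A (occurrence 2), the suffix after A is nullable (adds nothing new); in A::=S A A A (occurrence 3), the suffix after A is empty (adds nothing new). Thus FOLLOW(A) = {else, end, false, print}.
FOLLOW(Q): in Q::=E else false Q, the suffix after Q is empty (adds nothing new); in A::=Q, the suffix after Q is empty, so FOLLOW(Q) ⊇ FOLLOW(A) = {else, end, false, print}. Thus FOLLOW(Q) = {else, end, false, print}.
FOLLOW(S): in S::=print S E, S is followed by E with FIRST {epsilon, else, end, false, print}; in S::=print S E, the suffix after S is nullable (adds nothing new); in E::=print end S, the suffix after S is empty, so FOLLOW(S) ⊇ FOLLOW(E) = {$, else, end, false, print}; in E::=S L E L, S is followed by L E L with FIRST {print}; in A::=S A A A, S is followed by A A A with FIRST {epsilon, else, end, false, print}; in A::=S A A A, the suffix after S is nullable, so FOLLOW(S) ⊇ FOLLOW(A) = {else, end, false, print}. Thus FOLLOW(S) = {$, else, end, false, print}.
FOLLOW(E): in S::=print S E, the suffix after E is empty, so FOLLOW(E) ⊇ FOLLOW(S) = {$, else, end, false, print}; in S::=E end, E is followed by end with FIRST {end}; in E::=S L E L, E is followed by L with FIRST {print}; in Q::=E else false Q, E is followed by else false Q with FIRST {else}; in A::=E end print, E is followed by end print with FIRST {end}. Thus FOLLOW(E) = {$, else, end, false, print}.
FOLLOW(L): in E::=S L E L (occurrence 1), L is followed by E L with FIRST {else, end, false, print}; in E::=S L E L (occurrence 2), the suffix after L is empty, so FOLLOW(L) ⊇ FOLLOW(E) = {$, else, end, false, print}. Thus FOLLOW(L) = {$, else, end, false, print}.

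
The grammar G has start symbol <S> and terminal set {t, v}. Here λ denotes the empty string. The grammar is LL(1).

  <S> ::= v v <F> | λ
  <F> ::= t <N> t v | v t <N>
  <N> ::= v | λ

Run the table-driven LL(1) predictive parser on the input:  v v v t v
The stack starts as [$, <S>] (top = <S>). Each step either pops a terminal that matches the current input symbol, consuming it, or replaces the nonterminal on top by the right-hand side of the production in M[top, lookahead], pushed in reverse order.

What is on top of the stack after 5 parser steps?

t

     Stack      Input        Action
  1  $ <S>      v v v t v $  expand <S> ::= v v <F>
  2  $ <F> v v  v v v t v $  match v
  3  $ <F> v    v v t v $    match v
  4  $ <F>      v t v $      expand <F> ::= v t <N>
  5  $ <N> t v  v t v $      match v
Stack after step 5: $ <N> t (top = t).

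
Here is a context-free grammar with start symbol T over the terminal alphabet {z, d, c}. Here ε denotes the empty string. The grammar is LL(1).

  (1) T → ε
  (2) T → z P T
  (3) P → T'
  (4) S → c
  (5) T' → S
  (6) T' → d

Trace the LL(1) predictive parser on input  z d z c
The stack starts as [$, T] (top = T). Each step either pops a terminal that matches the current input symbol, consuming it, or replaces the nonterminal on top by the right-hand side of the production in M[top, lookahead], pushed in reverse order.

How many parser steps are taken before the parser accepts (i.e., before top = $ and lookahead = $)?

step 1: stack=$ T  input=z d z c $  — expand T → z P T
step 2: stack=$ T P z  input=z d z c $  — match z
step 3: stack=$ T P  input=d z c $  — expand P → T'
step 4: stack=$ T T'  input=d z c $  — expand T' → d
step 5: stack=$ T d  input=d z c $  — match d
step 6: stack=$ T  input=z c $  — expand T → z P T
step 7: stack=$ T P z  input=z c $  — match z
step 8: stack=$ T P  input=c $  — expand P → T'
step 9: stack=$ T T'  input=c $  — expand T' → S
step 10: stack=$ T S  input=c $  — expand S → c
step 11: stack=$ T c  input=c $  — match c
step 12: stack=$ T  input=$  — expand T → ε
Accept reached after 12 steps.

12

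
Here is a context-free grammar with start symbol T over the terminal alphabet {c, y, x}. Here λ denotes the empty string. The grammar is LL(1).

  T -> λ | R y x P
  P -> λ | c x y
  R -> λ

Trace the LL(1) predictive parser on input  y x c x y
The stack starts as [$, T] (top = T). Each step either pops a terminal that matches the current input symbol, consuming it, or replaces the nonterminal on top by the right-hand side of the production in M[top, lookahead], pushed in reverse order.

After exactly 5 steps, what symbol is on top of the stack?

c

     Stack      Input        Action
  1  $ T        y x c x y $  expand T -> R y x P
  2  $ P x y R  y x c x y $  expand R -> λ
  3  $ P x y    y x c x y $  match y
  4  $ P x      x c x y $    match x
  5  $ P        c x y $      expand P -> c x y
Stack after step 5: $ y x c (top = c).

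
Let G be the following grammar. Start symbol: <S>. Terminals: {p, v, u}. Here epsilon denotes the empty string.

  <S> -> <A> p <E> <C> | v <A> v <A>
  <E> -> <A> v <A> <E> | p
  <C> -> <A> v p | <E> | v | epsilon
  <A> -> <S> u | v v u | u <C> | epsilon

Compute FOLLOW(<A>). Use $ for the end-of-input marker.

{$, p, u, v}

FIRST(<S>): from <S>-><A> p <E> <C> we get {p, u, v}; from <S>->v <A> v <A> we get {v}. So FIRST(<S>) = {p, u, v}.
FIRST(<A>): from <A>-><S> u we get {p, u, v}; from <A>->v v u we get {v}; from <A>->u <C> we get {u}; from <A>->epsilon we get {epsilon}. So FIRST(<A>) = {epsilon, p, u, v}.
FIRST(<E>): from <E>-><A> v <A> <E> we get {p, u, v}; from <E>->p we get {p}. So FIRST(<E>) = {p, u, v}.
FIRST(<C>): from <C>-><A> v p we get {p, u, v}; from <C>-><E> we get {p, u, v}; from <C>->v we get {v}; from <C>->epsilon we get {epsilon}. So FIRST(<C>) = {epsilon, p, u, v}.
FOLLOW(<S>) includes $ since <S> is the start symbol.
FOLLOW(<S>): in <A>-><S> u, <S> is followed by u with FIRST {u}. Thus FOLLOW(<S>) = {$, u}.
FOLLOW(<A>): in <S>-><A> p <E> <C>, <A> is followed by p <E> <C> with FIRST {p}; in <S>->v <A> v <A> (occurrence 1), <A> is followed by v <A> with FIRST {v}; in <S>->v <A> v <A> (occurrence 2), the suffix after <A> is empty, so FOLLOW(<A>) ⊇ FOLLOW(<S>) = {$, u}; in <E>-><A> v <A> <E> (occurrence 1), <A> is followed by v <A> <E> with FIRST {v}; in <E>-><A> v <A> <E> (occurrence 2), <A> is followed by <E> with FIRST {p, u, v}; in <C>-><A> v p, <A> is followed by v p with FIRST {v}. Thus FOLLOW(<A>) = {$, p, u, v}.
FOLLOW(<C>): in <S>-><A> p <E> <C>, the suffix after <C> is empty, so FOLLOW(<C>) ⊇ FOLLOW(<S>) = {$, u}; in <A>->u <C>, the suffix after <C> is empty, so FOLLOW(<C>) ⊇ FOLLOW(<A>) = {$, p, u, v}. Thus FOLLOW(<C>) = {$, p, u, v}.
FOLLOW(<E>): in <S>-><A> p <E> <C>, <E> is followed by <C> with FIRST {epsilon, p, u, v}; in <S>-><A> p <E> <C>, the suffix after <E> is nullable, so FOLLOW(<E>) ⊇ FOLLOW(<S>) = {$, u}; in <E>-><A> v <A> <E>, the suffix after <E> is empty (adds nothing new); in <C>-><E>, the suffix after <E> is empty, so FOLLOW(<E>) ⊇ FOLLOW(<C>) = {$, p, u, v}. Thus FOLLOW(<E>) = {$, p, u, v}.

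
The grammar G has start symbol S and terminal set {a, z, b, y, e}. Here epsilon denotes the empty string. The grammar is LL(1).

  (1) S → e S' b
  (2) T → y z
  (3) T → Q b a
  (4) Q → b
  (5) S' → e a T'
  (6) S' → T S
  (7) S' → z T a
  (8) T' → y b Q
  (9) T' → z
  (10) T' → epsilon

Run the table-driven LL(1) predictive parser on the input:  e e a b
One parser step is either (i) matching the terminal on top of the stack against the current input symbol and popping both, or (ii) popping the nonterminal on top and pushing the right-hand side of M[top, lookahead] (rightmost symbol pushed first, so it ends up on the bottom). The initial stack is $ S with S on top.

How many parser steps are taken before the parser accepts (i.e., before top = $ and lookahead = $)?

7

     Stack       Input      Action
  1  $ S         e e a b $  expand S → e S' b
  2  $ b S' e    e e a b $  match e
  3  $ b S'      e a b $    expand S' → e a T'
  4  $ b T' a e  e a b $    match e
  5  $ b T' a    a b $      match a
  6  $ b T'      b $        expand T' → epsilon
  7  $ b         b $        match b
Accept reached after 7 steps.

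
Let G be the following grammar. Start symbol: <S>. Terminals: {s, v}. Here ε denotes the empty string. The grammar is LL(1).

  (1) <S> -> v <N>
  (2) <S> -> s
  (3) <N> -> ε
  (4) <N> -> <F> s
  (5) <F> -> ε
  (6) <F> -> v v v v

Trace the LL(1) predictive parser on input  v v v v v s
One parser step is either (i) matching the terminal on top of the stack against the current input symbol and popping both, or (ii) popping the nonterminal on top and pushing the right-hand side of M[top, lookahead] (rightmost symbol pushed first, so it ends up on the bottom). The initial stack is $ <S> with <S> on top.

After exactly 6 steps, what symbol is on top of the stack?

v

     Stack        Input          Action
  1  $ <S>        v v v v v s $  expand <S> -> v <N>
  2  $ <N> v      v v v v v s $  match v
  3  $ <N>        v v v v s $    expand <N> -> <F> s
  4  $ s <F>      v v v v s $    expand <F> -> v v v v
  5  $ s v v v v  v v v v s $    match v
  6  $ s v v v    v v v s $      match v
Stack after step 6: $ s v v (top = v).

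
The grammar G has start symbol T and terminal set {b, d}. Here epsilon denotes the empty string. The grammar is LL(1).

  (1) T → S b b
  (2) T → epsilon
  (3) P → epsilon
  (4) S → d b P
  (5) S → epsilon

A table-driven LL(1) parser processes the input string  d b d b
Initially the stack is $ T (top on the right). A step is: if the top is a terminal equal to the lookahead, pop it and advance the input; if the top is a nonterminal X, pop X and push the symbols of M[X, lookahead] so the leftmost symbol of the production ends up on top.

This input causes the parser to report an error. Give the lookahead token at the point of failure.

step 1: stack=$ T  input=d b d b $  — expand T → S b b
step 2: stack=$ b b S  input=d b d b $  — expand S → d b P
step 3: stack=$ b b P b d  input=d b d b $  — match d
step 4: stack=$ b b P b  input=b d b $  — match b
step 5: stack=$ b b P  input=d b $  — error: M[P, d] is empty

d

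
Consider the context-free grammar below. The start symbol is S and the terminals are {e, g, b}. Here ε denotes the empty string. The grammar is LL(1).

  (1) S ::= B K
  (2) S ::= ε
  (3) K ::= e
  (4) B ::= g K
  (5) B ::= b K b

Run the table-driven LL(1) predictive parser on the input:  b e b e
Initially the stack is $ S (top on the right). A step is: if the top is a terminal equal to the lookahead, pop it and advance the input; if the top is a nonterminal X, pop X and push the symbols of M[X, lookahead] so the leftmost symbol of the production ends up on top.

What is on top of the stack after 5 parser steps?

     Stack      Input      Action
  1  $ S        b e b e $  expand S ::= B K
  2  $ K B      b e b e $  expand B ::= b K b
  3  $ K b K b  b e b e $  match b
  4  $ K b K    e b e $    expand K ::= e
  5  $ K b e    e b e $    match e
Stack after step 5: $ K b (top = b).

b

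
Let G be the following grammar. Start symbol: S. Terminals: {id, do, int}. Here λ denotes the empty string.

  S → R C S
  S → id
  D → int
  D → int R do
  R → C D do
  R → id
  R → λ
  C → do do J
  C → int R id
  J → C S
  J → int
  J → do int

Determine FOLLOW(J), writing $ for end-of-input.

{do, id, int}

FIRST(D): from D→int we get {int}; from D→int R do we get {int}. So FIRST(D) = {int}.
FIRST(C): from C→do do J we get {do}; from C→int R id we get {int}. So FIRST(C) = {do, int}.
FIRST(R): from R→C D do we get {do, int}; from R→id we get {id}; from R→λ we get {λ}. So FIRST(R) = {λ, do, id, int}.
FIRST(J): from J→C S we get {do, int}; from J→int we get {int}; from J→do int we get {do}. So FIRST(J) = {do, int}.
FIRST(S): from S→R C S we get {do, id, int}; from S→id we get {id}. So FIRST(S) = {do, id, int}.
FOLLOW(S) includes $ since S is the start symbol.
FOLLOW(D): in R→C D do, D is followed by do with FIRST {do}. Thus FOLLOW(D) = {do}.
FOLLOW(R): in S→R C S, R is followed by C S with FIRST {do, int}; in D→int R do, R is followed by do with FIRST {do}; in C→int R id, R is followed by id with FIRST {id}. Thus FOLLOW(R) = {do, id, int}.
FOLLOW(C): in S→R C S, C is followed by S with FIRST {do, id, int}; in R→C D do, C is followed by D do with FIRST {int}; in J→C S, C is followed by S with FIRST {do, id, int}. Thus FOLLOW(C) = {do, id, int}.
FOLLOW(J): in C→do do J, the suffix after J is empty, so FOLLOW(J) ⊇ FOLLOW(C) = {do, id, int}. Thus FOLLOW(J) = {do, id, int}.
FOLLOW(S): in S→R C S, the suffix after S is empty (adds nothing new); in J→C S, the suffix after S is empty, so FOLLOW(S) ⊇ FOLLOW(J) = {do, id, int}. Thus FOLLOW(S) = {$, do, id, int}.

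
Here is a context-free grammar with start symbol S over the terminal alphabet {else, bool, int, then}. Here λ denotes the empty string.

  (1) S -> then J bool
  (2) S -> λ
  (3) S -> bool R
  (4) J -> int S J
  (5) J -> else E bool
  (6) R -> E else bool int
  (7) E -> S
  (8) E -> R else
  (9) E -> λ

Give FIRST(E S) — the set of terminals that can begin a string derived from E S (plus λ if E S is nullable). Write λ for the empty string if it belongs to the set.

FIRST(S) = {λ, bool, then}
FIRST(J) = {else, int}
FIRST(R) = {bool, else, then}  (via E else bool int)
FIRST(E) = {λ, bool, else, then}  (via S, R else)
FIRST(E S): take FIRST of each symbol in turn, carrying on past any symbol whose FIRST contains λ; result {λ, bool, else, then}.

{λ, bool, else, then}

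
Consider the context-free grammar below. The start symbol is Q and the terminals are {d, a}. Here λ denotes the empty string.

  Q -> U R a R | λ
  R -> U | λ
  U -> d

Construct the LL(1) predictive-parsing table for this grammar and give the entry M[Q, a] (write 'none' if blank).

FIRST(U): from U->d we get {d}. So FIRST(U) = {d}.
FIRST(Q): from Q->U R a R we get {d}; from Q->λ we get {λ}. So FIRST(Q) = {λ, d}.
FIRST(R): from R->U we get {d}; from R->λ we get {λ}. So FIRST(R) = {λ, d}.
FOLLOW(Q) includes $ since Q is the start symbol.
FOLLOW(Q): Q appears on no right-hand side. Thus FOLLOW(Q) = {$}.
For Q -> U R a R: FIRST(U R a R) = {d}, so it goes in M[Q, t] for t ∈ {d}.
For Q -> λ: FIRST(λ) = {λ}, so it goes in M[Q, t] for t ∈ {}; since λ ∈ FIRST, also for every t ∈ FOLLOW(Q) = {$}.
None of these place a production in M[Q, a].

none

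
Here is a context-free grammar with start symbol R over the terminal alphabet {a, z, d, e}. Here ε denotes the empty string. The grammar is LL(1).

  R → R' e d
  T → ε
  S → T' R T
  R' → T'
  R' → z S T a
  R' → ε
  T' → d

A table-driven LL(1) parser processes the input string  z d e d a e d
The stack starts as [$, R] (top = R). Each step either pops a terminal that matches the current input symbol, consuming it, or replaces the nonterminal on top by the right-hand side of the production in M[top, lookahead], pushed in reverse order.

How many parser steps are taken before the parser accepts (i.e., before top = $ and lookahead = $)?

      Stack               Input            Action
   1  $ R                 z d e d a e d $  expand R → R' e d
   2  $ d e R'            z d e d a e d $  expand R' → z S T a
   3  $ d e a T S z       z d e d a e d $  match z
   4  $ d e a T S         d e d a e d $    expand S → T' R T
   5  $ d e a T T R T'    d e d a e d $    expand T' → d
   6  $ d e a T T R d     d e d a e d $    match d
   7  $ d e a T T R       e d a e d $      expand R → R' e d
   8  $ d e a T T d e R'  e d a e d $      expand R' → ε
   9  $ d e a T T d e     e d a e d $      match e
  10  $ d e a T T d       d a e d $        match d
  11  $ d e a T T         a e d $          expand T → ε
  12  $ d e a T           a e d $          expand T → ε
  13  $ d e a             a e d $          match a
  14  $ d e               e d $            match e
  15  $ d                 d $              match d
Accept reached after 15 steps.

15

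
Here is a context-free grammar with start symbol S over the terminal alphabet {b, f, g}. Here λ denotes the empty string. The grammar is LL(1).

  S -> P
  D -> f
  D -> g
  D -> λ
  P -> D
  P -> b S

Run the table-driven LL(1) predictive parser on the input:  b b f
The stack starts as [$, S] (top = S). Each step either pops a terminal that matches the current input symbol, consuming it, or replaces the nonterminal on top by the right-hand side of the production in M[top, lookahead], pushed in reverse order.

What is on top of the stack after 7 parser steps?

P

step 1: stack=$ S  input=b b f $  — expand S -> P
step 2: stack=$ P  input=b b f $  — expand P -> b S
step 3: stack=$ S b  input=b b f $  — match b
step 4: stack=$ S  input=b f $  — expand S -> P
step 5: stack=$ P  input=b f $  — expand P -> b S
step 6: stack=$ S b  input=b f $  — match b
step 7: stack=$ S  input=f $  — expand S -> P
Stack after step 7: $ P (top = P).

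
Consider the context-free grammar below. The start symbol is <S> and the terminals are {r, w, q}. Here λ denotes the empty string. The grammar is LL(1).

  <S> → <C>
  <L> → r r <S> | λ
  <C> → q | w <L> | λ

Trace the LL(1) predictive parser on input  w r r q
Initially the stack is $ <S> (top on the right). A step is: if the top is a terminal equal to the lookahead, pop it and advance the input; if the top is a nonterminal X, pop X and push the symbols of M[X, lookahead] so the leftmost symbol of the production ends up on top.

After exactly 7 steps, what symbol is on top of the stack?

<C>

step 1: stack=$ <S>  input=w r r q $  — expand <S> → <C>
step 2: stack=$ <C>  input=w r r q $  — expand <C> → w <L>
step 3: stack=$ <L> w  input=w r r q $  — match w
step 4: stack=$ <L>  input=r r q $  — expand <L> → r r <S>
step 5: stack=$ <S> r r  input=r r q $  — match r
step 6: stack=$ <S> r  input=r q $  — match r
step 7: stack=$ <S>  input=q $  — expand <S> → <C>
Stack after step 7: $ <C> (top = <C>).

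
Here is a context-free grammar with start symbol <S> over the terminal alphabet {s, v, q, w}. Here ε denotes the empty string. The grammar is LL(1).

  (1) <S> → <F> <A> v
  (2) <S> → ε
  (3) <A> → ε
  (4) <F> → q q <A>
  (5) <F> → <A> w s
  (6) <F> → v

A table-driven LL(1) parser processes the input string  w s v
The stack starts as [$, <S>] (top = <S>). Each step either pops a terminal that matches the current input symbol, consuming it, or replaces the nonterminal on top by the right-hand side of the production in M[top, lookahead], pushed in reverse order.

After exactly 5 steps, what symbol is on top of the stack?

<A>

step 1: stack=$ <S>  input=w s v $  — expand <S> → <F> <A> v
step 2: stack=$ v <A> <F>  input=w s v $  — expand <F> → <A> w s
step 3: stack=$ v <A> s w <A>  input=w s v $  — expand <A> → ε
step 4: stack=$ v <A> s w  input=w s v $  — match w
step 5: stack=$ v <A> s  input=s v $  — match s
Stack after step 5: $ v <A> (top = <A>).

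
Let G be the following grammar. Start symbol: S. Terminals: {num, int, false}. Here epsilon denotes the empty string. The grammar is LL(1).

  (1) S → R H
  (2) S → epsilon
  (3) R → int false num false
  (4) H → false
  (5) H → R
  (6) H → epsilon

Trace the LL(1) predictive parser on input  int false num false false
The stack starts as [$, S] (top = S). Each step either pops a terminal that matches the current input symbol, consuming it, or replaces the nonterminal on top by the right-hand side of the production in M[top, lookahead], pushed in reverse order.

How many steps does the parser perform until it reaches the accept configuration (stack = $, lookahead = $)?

8

step 1: stack=$ S  input=int false num false false $  — expand S → R H
step 2: stack=$ H R  input=int false num false false $  — expand R → int false num false
step 3: stack=$ H false num false int  input=int false num false false $  — match int
step 4: stack=$ H false num false  input=false num false false $  — match false
step 5: stack=$ H false num  input=num false false $  — match num
step 6: stack=$ H false  input=false false $  — match false
step 7: stack=$ H  input=false $  — expand H → false
step 8: stack=$ false  input=false $  — match false
Accept reached after 8 steps.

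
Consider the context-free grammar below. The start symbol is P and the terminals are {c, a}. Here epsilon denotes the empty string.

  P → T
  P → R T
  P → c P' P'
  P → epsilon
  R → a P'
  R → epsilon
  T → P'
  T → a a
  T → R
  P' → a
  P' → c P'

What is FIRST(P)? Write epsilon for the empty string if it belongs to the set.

FIRST(R): from R→a P' we get {a}; from R→epsilon we get {epsilon}. So FIRST(R) = {epsilon, a}.
FIRST(P'): from P'→a we get {a}; from P'→c P' we get {c}. So FIRST(P') = {a, c}.
FIRST(T): from T→P' we get {a, c}; from T→a a we get {a}; from T→R we get {epsilon, a}. So FIRST(T) = {epsilon, a, c}.
FIRST(P): from P→T we get {epsilon, a, c}; from P→R T we get {epsilon, a, c}; from P→c P' P' we get {c}; from P→epsilon we get {epsilon}. So FIRST(P) = {epsilon, a, c}.

{epsilon, a, c}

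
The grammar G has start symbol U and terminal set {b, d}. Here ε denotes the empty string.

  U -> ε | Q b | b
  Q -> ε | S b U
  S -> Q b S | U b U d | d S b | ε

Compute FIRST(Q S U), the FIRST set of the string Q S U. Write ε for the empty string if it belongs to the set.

FIRST(U): from U->ε we get {ε}; from U->Q b we get {b, d}; from U->b we get {b}. So FIRST(U) = {ε, b, d}.
FIRST(Q): from Q->ε we get {ε}; from Q->S b U we get {b, d}. So FIRST(Q) = {ε, b, d}.
FIRST(S): from S->Q b S we get {b, d}; from S->U b U d we get {b, d}; from S->d S b we get {d}; from S->ε we get {ε}. So FIRST(S) = {ε, b, d}.
FIRST(Q S U): take FIRST of each symbol in turn, carrying on past any symbol whose FIRST contains ε; result {ε, b, d}.

{ε, b, d}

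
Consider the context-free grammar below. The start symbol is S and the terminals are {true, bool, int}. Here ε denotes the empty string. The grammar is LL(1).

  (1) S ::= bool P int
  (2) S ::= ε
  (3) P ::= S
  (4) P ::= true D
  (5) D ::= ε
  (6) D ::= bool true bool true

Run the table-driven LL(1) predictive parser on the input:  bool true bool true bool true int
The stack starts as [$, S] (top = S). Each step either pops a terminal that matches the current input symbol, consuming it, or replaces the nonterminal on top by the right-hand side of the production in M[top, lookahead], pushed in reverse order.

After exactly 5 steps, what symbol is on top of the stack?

     Stack         Input                                Action
  1  $ S           bool true bool true bool true int $  expand S ::= bool P int
  2  $ int P bool  bool true bool true bool true int $  match bool
  3  $ int P       true bool true bool true int $       expand P ::= true D
  4  $ int D true  true bool true bool true int $       match true
  5  $ int D       bool true bool true int $            expand D ::= bool true bool true
Stack after step 5: $ int true bool true bool (top = bool).

bool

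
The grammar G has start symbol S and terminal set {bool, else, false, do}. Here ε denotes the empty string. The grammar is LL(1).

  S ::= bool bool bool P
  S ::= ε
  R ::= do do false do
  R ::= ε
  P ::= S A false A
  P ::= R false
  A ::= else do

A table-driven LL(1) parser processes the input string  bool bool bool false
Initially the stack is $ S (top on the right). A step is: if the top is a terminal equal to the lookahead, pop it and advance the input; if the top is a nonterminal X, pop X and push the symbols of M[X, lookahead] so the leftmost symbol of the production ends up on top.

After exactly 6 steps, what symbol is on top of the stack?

false

step 1: stack=$ S  input=bool bool bool false $  — expand S ::= bool bool bool P
step 2: stack=$ P bool bool bool  input=bool bool bool false $  — match bool
step 3: stack=$ P bool bool  input=bool bool false $  — match bool
step 4: stack=$ P bool  input=bool false $  — match bool
step 5: stack=$ P  input=false $  — expand P ::= R false
step 6: stack=$ false R  input=false $  — expand R ::= ε
Stack after step 6: $ false (top = false).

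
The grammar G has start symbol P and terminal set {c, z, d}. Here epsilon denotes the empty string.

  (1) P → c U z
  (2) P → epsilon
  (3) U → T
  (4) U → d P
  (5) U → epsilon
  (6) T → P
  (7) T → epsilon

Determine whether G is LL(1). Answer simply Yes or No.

FIRST(P) = {epsilon, c}
FIRST(U) = {epsilon, c, d}
FIRST(T) = {epsilon, c}
FOLLOW(P) = {$, z}
FOLLOW(U) = {z}
FOLLOW(T) = {z}
Cell M[T, z] receives both T → P and T → epsilon — the grammar is not LL(1).

No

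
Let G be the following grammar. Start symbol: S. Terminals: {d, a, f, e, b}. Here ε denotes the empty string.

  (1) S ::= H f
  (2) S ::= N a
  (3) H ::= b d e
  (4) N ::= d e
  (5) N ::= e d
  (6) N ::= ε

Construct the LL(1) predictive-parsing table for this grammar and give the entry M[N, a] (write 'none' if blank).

N ::= ε

FIRST(H) = {b}
FIRST(N) = {ε, d, e}
FIRST(S) = {a, b, d, e}  (via H f, N a)
FOLLOW(S) includes $ since S is the start symbol.
FOLLOW(N): in S::=N a, N is followed by a with FIRST {a}. Thus FOLLOW(N) = {a}.
For N ::= d e: FIRST(d e) = {d}, so it goes in M[N, t] for t ∈ {d}.
For N ::= e d: FIRST(e d) = {e}, so it goes in M[N, t] for t ∈ {e}.
For N ::= ε: FIRST(ε) = {ε}, so it goes in M[N, t] for t ∈ {}; since ε ∈ FIRST, also for every t ∈ FOLLOW(N) = {a}.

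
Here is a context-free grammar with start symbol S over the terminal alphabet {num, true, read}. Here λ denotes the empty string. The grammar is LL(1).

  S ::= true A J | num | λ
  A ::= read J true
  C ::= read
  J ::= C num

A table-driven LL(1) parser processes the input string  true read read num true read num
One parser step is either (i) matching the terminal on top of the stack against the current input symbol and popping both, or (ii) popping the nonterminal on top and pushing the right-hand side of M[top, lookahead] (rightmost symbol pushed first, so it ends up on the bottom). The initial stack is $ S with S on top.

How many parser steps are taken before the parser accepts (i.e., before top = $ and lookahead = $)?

      Stack              Input                               Action
   1  $ S                true read read num true read num $  expand S ::= true A J
   2  $ J A true         true read read num true read num $  match true
   3  $ J A              read read num true read num $       expand A ::= read J true
   4  $ J true J read    read read num true read num $       match read
   5  $ J true J         read num true read num $            expand J ::= C num
   6  $ J true num C     read num true read num $            expand C ::= read
   7  $ J true num read  read num true read num $            match read
   8  $ J true num       num true read num $                 match num
   9  $ J true           true read num $                     match true
  10  $ J                read num $                          expand J ::= C num
  11  $ num C            read num $                          expand C ::= read
  12  $ num read         read num $                          match read
  13  $ num              num $                               match num
Accept reached after 13 steps.

13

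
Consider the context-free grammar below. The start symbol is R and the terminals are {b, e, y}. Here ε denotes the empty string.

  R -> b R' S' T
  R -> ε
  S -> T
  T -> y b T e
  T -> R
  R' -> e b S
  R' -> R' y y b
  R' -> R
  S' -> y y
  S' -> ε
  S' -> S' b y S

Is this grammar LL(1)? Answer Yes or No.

No

FIRST(R) = {ε, b}
FIRST(S) = {ε, b, y}
FIRST(T) = {ε, b, y}
FIRST(R') = {ε, b, e, y}
FIRST(S') = {ε, b, y}
FOLLOW(R) = {$, b, e, y}
FOLLOW(S) = {$, b, e, y}
FOLLOW(T) = {$, b, e, y}
FOLLOW(R') = {$, b, e, y}
FOLLOW(S') = {$, b, e, y}
Cell M[R, b] receives both R -> b R' S' T and R -> ε — the grammar is not LL(1).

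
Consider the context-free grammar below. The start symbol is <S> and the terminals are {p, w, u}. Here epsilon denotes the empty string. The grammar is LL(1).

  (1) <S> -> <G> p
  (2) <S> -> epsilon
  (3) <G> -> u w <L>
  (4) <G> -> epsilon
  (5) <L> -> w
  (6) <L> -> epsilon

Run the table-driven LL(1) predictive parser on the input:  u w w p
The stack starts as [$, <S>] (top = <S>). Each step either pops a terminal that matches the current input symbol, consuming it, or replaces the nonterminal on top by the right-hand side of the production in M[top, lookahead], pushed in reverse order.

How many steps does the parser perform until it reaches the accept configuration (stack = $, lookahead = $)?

7

step 1: stack=$ <S>  input=u w w p $  — expand <S> -> <G> p
step 2: stack=$ p <G>  input=u w w p $  — expand <G> -> u w <L>
step 3: stack=$ p <L> w u  input=u w w p $  — match u
step 4: stack=$ p <L> w  input=w w p $  — match w
step 5: stack=$ p <L>  input=w p $  — expand <L> -> w
step 6: stack=$ p w  input=w p $  — match w
step 7: stack=$ p  input=p $  — match p
Accept reached after 7 steps.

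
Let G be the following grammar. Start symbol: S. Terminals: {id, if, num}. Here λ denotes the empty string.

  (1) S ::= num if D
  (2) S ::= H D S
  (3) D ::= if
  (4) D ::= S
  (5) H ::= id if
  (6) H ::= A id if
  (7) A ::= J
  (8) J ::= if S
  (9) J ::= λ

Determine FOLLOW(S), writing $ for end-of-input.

{$, id, if, num}

FIRST(J): from J::=if S we get {if}; from J::=λ we get {λ}. So FIRST(J) = {λ, if}.
FIRST(A): from A::=J we get {λ, if}. So FIRST(A) = {λ, if}.
FIRST(H): from H::=id if we get {id}; from H::=A id if we get {id, if}. So FIRST(H) = {id, if}.
FIRST(S): from S::=num if D we get {num}; from S::=H D S we get {id, if}. So FIRST(S) = {id, if, num}.
FIRST(D): from D::=if we get {if}; from D::=S we get {id, if, num}. So FIRST(D) = {id, if, num}.
FOLLOW(S) includes $ since S is the start symbol.
FOLLOW(H): in S::=H D S, H is followed by D S with FIRST {id, if, num}. Thus FOLLOW(H) = {id, if, num}.
FOLLOW(A): in H::=A id if, A is followed by id if with FIRST {id}. Thus FOLLOW(A) = {id}.
FOLLOW(J): in A::=J, the suffix after J is empty, so FOLLOW(J) ⊇ FOLLOW(A) = {id}. Thus FOLLOW(J) = {id}.
FOLLOW(S): in S::=H D S, the suffix after S is empty (adds nothing new); in D::=S, the suffix after S is empty, so FOLLOW(S) ⊇ FOLLOW(D) = {$, id, if, num}; in J::=if S, the suffix after S is empty, so FOLLOW(S) ⊇ FOLLOW(J) = {id}. Thus FOLLOW(S) = {$, id, if, num}.
FOLLOW(D): in S::=num if D, the suffix after D is empty, so FOLLOW(D) ⊇ FOLLOW(S) = {$, id, if, num}; in S::=H D S, D is followed by S with FIRST {id, if, num}. Thus FOLLOW(D) = {$, id, if, num}.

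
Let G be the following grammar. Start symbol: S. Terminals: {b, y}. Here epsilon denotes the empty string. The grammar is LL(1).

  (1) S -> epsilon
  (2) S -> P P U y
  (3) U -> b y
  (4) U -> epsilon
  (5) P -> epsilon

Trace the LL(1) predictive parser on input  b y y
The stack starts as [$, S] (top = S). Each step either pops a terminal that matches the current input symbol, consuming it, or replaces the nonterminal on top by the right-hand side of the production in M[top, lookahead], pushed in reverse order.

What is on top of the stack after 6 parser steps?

step 1: stack=$ S  input=b y y $  — expand S -> P P U y
step 2: stack=$ y U P P  input=b y y $  — expand P -> epsilon
step 3: stack=$ y U P  input=b y y $  — expand P -> epsilon
step 4: stack=$ y U  input=b y y $  — expand U -> b y
step 5: stack=$ y y b  input=b y y $  — match b
step 6: stack=$ y y  input=y y $  — match y
Stack after step 6: $ y (top = y).

y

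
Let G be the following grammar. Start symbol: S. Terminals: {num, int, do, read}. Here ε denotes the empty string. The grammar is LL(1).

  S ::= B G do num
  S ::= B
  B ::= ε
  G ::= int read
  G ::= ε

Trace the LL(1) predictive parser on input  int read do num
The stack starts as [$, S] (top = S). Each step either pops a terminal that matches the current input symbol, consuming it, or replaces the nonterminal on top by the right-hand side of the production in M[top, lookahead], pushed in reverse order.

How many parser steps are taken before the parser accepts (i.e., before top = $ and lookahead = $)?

     Stack              Input              Action
  1  $ S                int read do num $  expand S ::= B G do num
  2  $ num do G B       int read do num $  expand B ::= ε
  3  $ num do G         int read do num $  expand G ::= int read
  4  $ num do read int  int read do num $  match int
  5  $ num do read      read do num $      match read
  6  $ num do           do num $           match do
  7  $ num              num $              match num
Accept reached after 7 steps.

7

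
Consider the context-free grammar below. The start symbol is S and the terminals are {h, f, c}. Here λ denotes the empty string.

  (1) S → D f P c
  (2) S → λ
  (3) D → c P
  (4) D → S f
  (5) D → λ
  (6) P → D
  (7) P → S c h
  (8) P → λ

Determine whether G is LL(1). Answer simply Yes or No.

FIRST(S) = {λ, c, f}
FIRST(D) = {λ, c, f}
FIRST(P) = {λ, c, f}
FOLLOW(S) = {$, c, f}
FOLLOW(D) = {c, f}
FOLLOW(P) = {c, f}
Cell M[D, c] receives both D → c P and D → S f and D → λ — the grammar is not LL(1).

No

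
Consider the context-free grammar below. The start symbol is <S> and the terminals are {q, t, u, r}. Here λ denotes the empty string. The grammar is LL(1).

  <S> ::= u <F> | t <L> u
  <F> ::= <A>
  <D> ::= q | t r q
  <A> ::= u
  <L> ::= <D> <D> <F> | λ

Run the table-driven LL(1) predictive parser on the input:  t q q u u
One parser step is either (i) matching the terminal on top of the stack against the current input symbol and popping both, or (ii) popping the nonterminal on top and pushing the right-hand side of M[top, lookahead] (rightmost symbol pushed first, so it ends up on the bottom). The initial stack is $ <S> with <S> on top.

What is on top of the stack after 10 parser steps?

      Stack            Input        Action
   1  $ <S>            t q q u u $  expand <S> ::= t <L> u
   2  $ u <L> t        t q q u u $  match t
   3  $ u <L>          q q u u $    expand <L> ::= <D> <D> <F>
   4  $ u <F> <D> <D>  q q u u $    expand <D> ::= q
   5  $ u <F> <D> q    q q u u $    match q
   6  $ u <F> <D>      q u u $      expand <D> ::= q
   7  $ u <F> q        q u u $      match q
   8  $ u <F>          u u $        expand <F> ::= <A>
   9  $ u <A>          u u $        expand <A> ::= u
  10  $ u u            u u $        match u
Stack after step 10: $ u (top = u).

u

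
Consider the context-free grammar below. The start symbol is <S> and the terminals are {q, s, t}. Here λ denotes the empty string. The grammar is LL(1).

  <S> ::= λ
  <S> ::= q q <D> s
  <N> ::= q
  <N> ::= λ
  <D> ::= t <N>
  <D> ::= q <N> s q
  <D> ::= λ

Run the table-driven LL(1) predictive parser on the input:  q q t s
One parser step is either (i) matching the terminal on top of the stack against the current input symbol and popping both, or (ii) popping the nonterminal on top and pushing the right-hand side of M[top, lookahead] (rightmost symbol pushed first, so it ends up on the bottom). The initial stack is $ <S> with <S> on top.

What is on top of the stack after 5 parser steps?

step 1: stack=$ <S>  input=q q t s $  — expand <S> ::= q q <D> s
step 2: stack=$ s <D> q q  input=q q t s $  — match q
step 3: stack=$ s <D> q  input=q t s $  — match q
step 4: stack=$ s <D>  input=t s $  — expand <D> ::= t <N>
step 5: stack=$ s <N> t  input=t s $  — match t
Stack after step 5: $ s <N> (top = <N>).

<N>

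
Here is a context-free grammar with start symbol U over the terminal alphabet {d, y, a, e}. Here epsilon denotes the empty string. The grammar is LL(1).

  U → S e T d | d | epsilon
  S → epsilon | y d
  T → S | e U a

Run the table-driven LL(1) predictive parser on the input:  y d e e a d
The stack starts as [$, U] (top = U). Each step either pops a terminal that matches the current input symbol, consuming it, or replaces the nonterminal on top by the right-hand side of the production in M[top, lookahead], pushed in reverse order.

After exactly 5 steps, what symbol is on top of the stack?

T

step 1: stack=$ U  input=y d e e a d $  — expand U → S e T d
step 2: stack=$ d T e S  input=y d e e a d $  — expand S → y d
step 3: stack=$ d T e d y  input=y d e e a d $  — match y
step 4: stack=$ d T e d  input=d e e a d $  — match d
step 5: stack=$ d T e  input=e e a d $  — match e
Stack after step 5: $ d T (top = T).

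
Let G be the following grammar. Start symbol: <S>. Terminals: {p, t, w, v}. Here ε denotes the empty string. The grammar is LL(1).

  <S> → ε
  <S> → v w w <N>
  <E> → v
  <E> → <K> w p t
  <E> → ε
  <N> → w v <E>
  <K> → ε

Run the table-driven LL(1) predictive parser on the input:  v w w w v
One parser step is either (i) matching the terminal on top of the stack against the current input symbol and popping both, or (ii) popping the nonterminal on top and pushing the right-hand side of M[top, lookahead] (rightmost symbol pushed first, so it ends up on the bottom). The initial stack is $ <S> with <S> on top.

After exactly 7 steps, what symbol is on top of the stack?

<E>

step 1: stack=$ <S>  input=v w w w v $  — expand <S> → v w w <N>
step 2: stack=$ <N> w w v  input=v w w w v $  — match v
step 3: stack=$ <N> w w  input=w w w v $  — match w
step 4: stack=$ <N> w  input=w w v $  — match w
step 5: stack=$ <N>  input=w v $  — expand <N> → w v <E>
step 6: stack=$ <E> v w  input=w v $  — match w
step 7: stack=$ <E> v  input=v $  — match v
Stack after step 7: $ <E> (top = <E>).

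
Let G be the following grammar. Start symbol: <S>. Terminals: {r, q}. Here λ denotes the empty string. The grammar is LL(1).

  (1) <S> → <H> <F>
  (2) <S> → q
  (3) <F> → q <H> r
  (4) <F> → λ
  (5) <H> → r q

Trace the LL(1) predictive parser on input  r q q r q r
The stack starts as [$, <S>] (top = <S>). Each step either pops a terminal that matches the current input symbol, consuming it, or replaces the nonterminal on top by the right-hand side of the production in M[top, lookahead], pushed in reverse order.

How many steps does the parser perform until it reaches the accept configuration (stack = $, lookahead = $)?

10

      Stack      Input          Action
   1  $ <S>      r q q r q r $  expand <S> → <H> <F>
   2  $ <F> <H>  r q q r q r $  expand <H> → r q
   3  $ <F> q r  r q q r q r $  match r
   4  $ <F> q    q q r q r $    match q
   5  $ <F>      q r q r $      expand <F> → q <H> r
   6  $ r <H> q  q r q r $      match q
   7  $ r <H>    r q r $        expand <H> → r q
   8  $ r q r    r q r $        match r
   9  $ r q      q r $          match q
  10  $ r        r $            match r
Accept reached after 10 steps.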